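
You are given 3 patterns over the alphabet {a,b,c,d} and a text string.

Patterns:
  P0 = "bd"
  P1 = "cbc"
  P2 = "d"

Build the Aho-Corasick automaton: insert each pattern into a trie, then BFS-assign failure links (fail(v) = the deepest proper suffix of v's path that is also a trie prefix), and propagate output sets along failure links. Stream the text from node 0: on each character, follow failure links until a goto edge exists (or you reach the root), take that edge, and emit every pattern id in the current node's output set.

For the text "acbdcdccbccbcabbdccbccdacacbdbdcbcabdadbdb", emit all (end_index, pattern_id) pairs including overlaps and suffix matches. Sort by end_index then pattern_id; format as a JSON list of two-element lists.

Construct AC machine:
Trie (insert patterns):
  0='ε' goto b→1 c→3 d→6
  1='b' goto d→2
  2='bd' goto ·  [P0 ends]
  3='c' goto b→4
  4='cb' goto c→5
  5='cbc' goto ·  [P1 ends]
  6='d' goto ·  [P2 ends]

Failure links (BFS by depth):
  fail(1) 'b': from fail(0)=0 chase 'b': 0 ⇒ 0;  out=∅∪out(0)=∅
  fail(3) 'c': from fail(0)=0 chase 'c': 0 ⇒ 0;  out=∅∪out(0)=∅
  fail(6) 'd': from fail(0)=0 chase 'd': 0 ⇒ 0;  out={2}∪out(0)={2}
  fail(2) 'bd': from fail(1)=0 chase 'd': 0 ⇒ 6;  out={0}∪out(6)={0,2}
  fail(4) 'cb': from fail(3)=0 chase 'b': 0 ⇒ 1;  out=∅∪out(1)=∅
  fail(5) 'cbc': from fail(4)=1 chase 'c': 1→0 ⇒ 3;  out={1}∪out(3)={1}

Text stream:
[0] read 'a'  n0⇒n0
[1] read 'c'  n0⇒n3
[2] read 'b'  n3⇒n4
[3] read 'd'  n4⇒n2 ·f  ** P0@[2:3],P2@[3:3]
[4] read 'c'  n2⇒n3 ·f
[5] read 'd'  n3⇒n6 ·f  ** P2@[5:5]
[6] read 'c'  n6⇒n3 ·f
[7] read 'c'  n3⇒n3 ·f
[8] read 'b'  n3⇒n4
[9] read 'c'  n4⇒n5  ** P1@[7:9]
[10] read 'c'  n5⇒n3 ·f
[11] read 'b'  n3⇒n4
[12] read 'c'  n4⇒n5  ** P1@[10:12]
[13] read 'a'  n5⇒n0 ·f
[14] read 'b'  n0⇒n1
[15] read 'b'  n1⇒n1 ·f
[16] read 'd'  n1⇒n2  ** P0@[15:16],P2@[16:16]
[17] read 'c'  n2⇒n3 ·f
[18] read 'c'  n3⇒n3 ·f
[19] read 'b'  n3⇒n4
[20] read 'c'  n4⇒n5  ** P1@[18:20]
[21] read 'c'  n5⇒n3 ·f
[22] read 'd'  n3⇒n6 ·f  ** P2@[22:22]
[23] read 'a'  n6⇒n0 ·f
[24] read 'c'  n0⇒n3
[25] read 'a'  n3⇒n0 ·f
[26] read 'c'  n0⇒n3
[27] read 'b'  n3⇒n4
[28] read 'd'  n4⇒n2 ·f  ** P0@[27:28],P2@[28:28]
[29] read 'b'  n2⇒n1 ·f
[30] read 'd'  n1⇒n2  ** P0@[29:30],P2@[30:30]
[31] read 'c'  n2⇒n3 ·f
[32] read 'b'  n3⇒n4
[33] read 'c'  n4⇒n5  ** P1@[31:33]
[34] read 'a'  n5⇒n0 ·f
[35] read 'b'  n0⇒n1
[36] read 'd'  n1⇒n2  ** P0@[35:36],P2@[36:36]
[37] read 'a'  n2⇒n0 ·f
[38] read 'd'  n0⇒n6  ** P2@[38:38]
[39] read 'b'  n6⇒n1 ·f
[40] read 'd'  n1⇒n2  ** P0@[39:40],P2@[40:40]
[41] read 'b'  n2⇒n1 ·f

All matches (sorted): [[3,0],[3,2],[5,2],[9,1],[12,1],[16,0],[16,2],[20,1],[22,2],[28,0],[28,2],[30,0],[30,2],[33,1],[36,0],[36,2],[38,2],[40,0],[40,2]]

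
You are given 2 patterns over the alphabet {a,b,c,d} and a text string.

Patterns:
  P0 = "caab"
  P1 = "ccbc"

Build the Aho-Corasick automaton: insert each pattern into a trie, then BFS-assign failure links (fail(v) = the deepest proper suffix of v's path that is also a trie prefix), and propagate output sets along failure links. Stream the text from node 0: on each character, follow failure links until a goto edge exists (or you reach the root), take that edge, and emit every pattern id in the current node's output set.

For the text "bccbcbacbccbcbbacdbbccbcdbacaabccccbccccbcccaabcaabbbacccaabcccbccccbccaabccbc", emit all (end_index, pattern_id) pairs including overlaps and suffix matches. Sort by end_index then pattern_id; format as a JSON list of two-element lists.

Build:
Trie (insert patterns):
  n0 'ε': c→1
  n1 'c': a→2 c→5
  n2 'ca': a→3
  n3 'caa': b→4
  n4 'caab': ·  [P0 ends]
  n5 'cc': b→6
  n6 'ccb': c→7
  n7 'ccbc': ·  [P1 ends]

BFS fail/out derivation:
  n1('c'): parent n0 fail=0; on 'c' 0 → fail=0;  out ∅∪∅=∅
  n2('ca'): parent n1 fail=0; on 'a' 0 → fail=0;  out ∅∪∅=∅
  n5('cc'): parent n1 fail=0; on 'c' 0 → fail=1;  out ∅∪∅=∅
  n3('caa'): parent n2 fail=0; on 'a' 0 → fail=0;  out ∅∪∅=∅
  n6('ccb'): parent n5 fail=1; on 'b' 1→0 → fail=0;  out ∅∪∅=∅
  n4('caab'): parent n3 fail=0; on 'b' 0 → fail=0;  out {0}∪∅={0}
  n7('ccbc'): parent n6 fail=0; on 'c' 0 → fail=1;  out {1}∪∅={1}

Text stream:
pos 0 'b': at 0
pos 1 'c': at 1
pos 2 'c': at 5
pos 3 'b': at 6
pos 4 'c': at 7  ** P1@[1:4]
pos 5 'b': at 0 ·f
pos 6 'a': at 0
pos 7 'c': at 1
pos 8 'b': at 0 ·f
pos 9 'c': at 1
pos 10 'c': at 5
pos 11 'b': at 6
pos 12 'c': at 7  ** P1@[9:12]
pos 13 'b': at 0 ·f
pos 14 'b': at 0
pos 15 'a': at 0
pos 16 'c': at 1
pos 17 'd': at 0 ·f
pos 18 'b': at 0
pos 19 'b': at 0
pos 20 'c': at 1
pos 21 'c': at 5
pos 22 'b': at 6
pos 23 'c': at 7  ** P1@[20:23]
pos 24 'd': at 0 ·f
pos 25 'b': at 0
pos 26 'a': at 0
pos 27 'c': at 1
pos 28 'a': at 2
pos 29 'a': at 3
pos 30 'b': at 4  ** P0@[27:30]
pos 31 'c': at 1 ·f
pos 32 'c': at 5
pos 33 'c': at 5 ·f
pos 34 'c': at 5 ·f
pos 35 'b': at 6
pos 36 'c': at 7  ** P1@[33:36]
pos 37 'c': at 5 ·f
pos 38 'c': at 5 ·f
pos 39 'c': at 5 ·f
pos 40 'b': at 6
pos 41 'c': at 7  ** P1@[38:41]
pos 42 'c': at 5 ·f
pos 43 'c': at 5 ·f
pos 44 'a': at 2 ·f
pos 45 'a': at 3
pos 46 'b': at 4  ** P0@[43:46]
pos 47 'c': at 1 ·f
pos 48 'a': at 2
pos 49 'a': at 3
pos 50 'b': at 4  ** P0@[47:50]
pos 51 'b': at 0 ·f
pos 52 'b': at 0
pos 53 'a': at 0
pos 54 'c': at 1
pos 55 'c': at 5
pos 56 'c': at 5 ·f
pos 57 'a': at 2 ·f
pos 58 'a': at 3
pos 59 'b': at 4  ** P0@[56:59]
pos 60 'c': at 1 ·f
pos 61 'c': at 5
pos 62 'c': at 5 ·f
pos 63 'b': at 6
pos 64 'c': at 7  ** P1@[61:64]
pos 65 'c': at 5 ·f
pos 66 'c': at 5 ·f
pos 67 'c': at 5 ·f
pos 68 'b': at 6
pos 69 'c': at 7  ** P1@[66:69]
pos 70 'c': at 5 ·f
pos 71 'a': at 2 ·f
pos 72 'a': at 3
pos 73 'b': at 4  ** P0@[70:73]
pos 74 'c': at 1 ·f
pos 75 'c': at 5
pos 76 'b': at 6
pos 77 'c': at 7  ** P1@[74:77]

Result: [[4,1],[12,1],[23,1],[30,0],[36,1],[41,1],[46,0],[50,0],[59,0],[64,1],[69,1],[73,0],[77,1]]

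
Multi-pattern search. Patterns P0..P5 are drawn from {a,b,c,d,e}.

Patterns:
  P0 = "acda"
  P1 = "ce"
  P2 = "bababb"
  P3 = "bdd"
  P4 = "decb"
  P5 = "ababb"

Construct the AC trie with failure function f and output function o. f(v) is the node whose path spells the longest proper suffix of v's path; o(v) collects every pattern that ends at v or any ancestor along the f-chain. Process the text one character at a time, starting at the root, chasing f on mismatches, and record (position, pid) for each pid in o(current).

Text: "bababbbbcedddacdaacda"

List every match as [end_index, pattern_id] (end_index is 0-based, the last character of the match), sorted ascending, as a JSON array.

Build automaton:
Trie (insert patterns):
  0='ε' goto a→1 b→7 c→5 d→15
  1='a' goto b→19 c→2
  2='ac' goto d→3
  3='acd' goto a→4
  4='acda' goto ·  ←P0
  5='c' goto e→6
  6='ce' goto ·  ←P1
  7='b' goto a→8 d→13
  8='ba' goto b→9
  9='bab' goto a→10
  10='baba' goto b→11
  11='babab' goto b→12
  12='bababb' goto ·  ←P2
  13='bd' goto d→14
  14='bdd' goto ·  ←P3
  15='d' goto e→16
  16='de' goto c→17
  17='dec' goto b→18
  18='decb' goto ·  ←P4
  19='ab' goto a→20
  20='aba' goto b→21
  21='abab' goto b→22
  22='ababb' goto ·  ←P5

Failure links (BFS by depth):
  n1('a'): parent n0 fail=0; on 'a' 0 → fail=0;  out ∅∪∅=∅
  n5('c'): parent n0 fail=0; on 'c' 0 → fail=0;  out ∅∪∅=∅
  n7('b'): parent n0 fail=0; on 'b' 0 → fail=0;  out ∅∪∅=∅
  n15('d'): parent n0 fail=0; on 'd' 0 → fail=0;  out ∅∪∅=∅
  n2('ac'): parent n1 fail=0; on 'c' 0 → fail=5;  out ∅∪∅=∅
  n6('ce'): parent n5 fail=0; on 'e' 0 → fail=0;  out {1}∪∅={1}
  n8('ba'): parent n7 fail=0; on 'a' 0 → fail=1;  out ∅∪∅=∅
  n13('bd'): parent n7 fail=0; on 'd' 0 → fail=15;  out ∅∪∅=∅
  n16('de'): parent n15 fail=0; on 'e' 0 → fail=0;  out ∅∪∅=∅
  n19('ab'): parent n1 fail=0; on 'b' 0 → fail=7;  out ∅∪∅=∅
  n3('acd'): parent n2 fail=5; on 'd' 5→0 → fail=15;  out ∅∪∅=∅
  n9('bab'): parent n8 fail=1; on 'b' 1 → fail=19;  out ∅∪∅=∅
  n14('bdd'): parent n13 fail=15; on 'd' 15→0 → fail=15;  out {3}∪∅={3}
  n17('dec'): parent n16 fail=0; on 'c' 0 → fail=5;  out ∅∪∅=∅
  n20('aba'): parent n19 fail=7; on 'a' 7 → fail=8;  out ∅∪∅=∅
  n4('acda'): parent n3 fail=15; on 'a' 15→0 → fail=1;  out {0}∪∅={0}
  n10('baba'): parent n9 fail=19; on 'a' 19 → fail=20;  out ∅∪∅=∅
  n18('decb'): parent n17 fail=5; on 'b' 5→0 → fail=7;  out {4}∪∅={4}
  n21('abab'): parent n20 fail=8; on 'b' 8 → fail=9;  out ∅∪∅=∅
  n11('babab'): parent n10 fail=20; on 'b' 20 → fail=21;  out ∅∪∅=∅
  n22('ababb'): parent n21 fail=9; on 'b' 9→19→7→0 → fail=7;  out {5}∪∅={5}
  n12('bababb'): parent n11 fail=21; on 'b' 21 → fail=22;  out {2}∪{5}={2,5}

Run:
i=0 'b': node 0→7
i=1 'a': node 7→8
i=2 'b': node 8→9
i=3 'a': node 9→10
i=4 'b': node 10→11
i=5 'b': node 11→12  emit P2@[0:5],P5@[1:5]
i=6 'b': node 12→7 ·f
i=7 'b': node 7→7 ·f
i=8 'c': node 7→5 ·f
i=9 'e': node 5→6  emit P1@[8:9]
i=10 'd': node 6→15 ·f
i=11 'd': node 15→15 ·f
i=12 'd': node 15→15 ·f
i=13 'a': node 15→1 ·f
i=14 'c': node 1→2
i=15 'd': node 2→3
i=16 'a': node 3→4  emit P0@[13:16]
i=17 'a': node 4→1 ·f
i=18 'c': node 1→2
i=19 'd': node 2→3
i=20 'a': node 3→4  emit P0@[17:20]

Result: [[5,2],[5,5],[9,1],[16,0],[20,0]]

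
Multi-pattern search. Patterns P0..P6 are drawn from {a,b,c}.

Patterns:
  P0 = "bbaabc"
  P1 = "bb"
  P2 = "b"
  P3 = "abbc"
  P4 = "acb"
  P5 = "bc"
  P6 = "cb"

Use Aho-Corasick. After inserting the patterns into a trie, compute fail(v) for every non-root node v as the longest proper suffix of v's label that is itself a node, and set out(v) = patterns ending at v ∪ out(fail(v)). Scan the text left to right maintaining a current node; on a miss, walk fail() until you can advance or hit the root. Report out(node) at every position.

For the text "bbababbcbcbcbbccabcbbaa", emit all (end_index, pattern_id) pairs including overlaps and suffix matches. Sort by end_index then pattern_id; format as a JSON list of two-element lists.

Build:
Trie (insert patterns):
  0='ε' goto a→7 b→1 c→14
  1='b' goto b→2 c→13  [P2 ends]
  2='bb' goto a→3  [P1 ends]
  3='bba' goto a→4
  4='bbaa' goto b→5
  5='bbaab' goto c→6
  6='bbaabc' goto ·  [P0 ends]
  7='a' goto b→8 c→11
  8='ab' goto b→9
  9='abb' goto c→10
  10='abbc' goto ·  [P3 ends]
  11='ac' goto b→12
  12='acb' goto ·  [P4 ends]
  13='bc' goto ·  [P5 ends]
  14='c' goto b→15
  15='cb' goto ·  [P6 ends]

Failure links (BFS by depth):
  fail(1) 'b': from fail(0)=0 chase 'b': 0 ⇒ 0;  out={2}∪out(0)={2}
  fail(7) 'a': from fail(0)=0 chase 'a': 0 ⇒ 0;  out=∅∪out(0)=∅
  fail(14) 'c': from fail(0)=0 chase 'c': 0 ⇒ 0;  out=∅∪out(0)=∅
  fail(2) 'bb': from fail(1)=0 chase 'b': 0 ⇒ 1;  out={1}∪out(1)={1,2}
  fail(8) 'ab': from fail(7)=0 chase 'b': 0 ⇒ 1;  out=∅∪out(1)={2}
  fail(11) 'ac': from fail(7)=0 chase 'c': 0 ⇒ 14;  out=∅∪out(14)=∅
  fail(13) 'bc': from fail(1)=0 chase 'c': 0 ⇒ 14;  out={5}∪out(14)={5}
  fail(15) 'cb': from fail(14)=0 chase 'b': 0 ⇒ 1;  out={6}∪out(1)={2,6}
  fail(3) 'bba': from fail(2)=1 chase 'a': 1→0 ⇒ 7;  out=∅∪out(7)=∅
  fail(9) 'abb': from fail(8)=1 chase 'b': 1 ⇒ 2;  out=∅∪out(2)={1,2}
  fail(12) 'acb': from fail(11)=14 chase 'b': 14 ⇒ 15;  out={4}∪out(15)={2,4,6}
  fail(4) 'bbaa': from fail(3)=7 chase 'a': 7→0 ⇒ 7;  out=∅∪out(7)=∅
  fail(10) 'abbc': from fail(9)=2 chase 'c': 2→1 ⇒ 13;  out={3}∪out(13)={3,5}
  fail(5) 'bbaab': from fail(4)=7 chase 'b': 7 ⇒ 8;  out=∅∪out(8)={2}
  fail(6) 'bbaabc': from fail(5)=8 chase 'c': 8→1 ⇒ 13;  out={0}∪out(13)={0,5}

Scan:
[0] read 'b'  n0⇒n1  ** P2@[0:0]
[1] read 'b'  n1⇒n2  ** P1@[0:1],P2@[1:1]
[2] read 'a'  n2⇒n3
[3] read 'b'  n3⇒n8 ·f  ** P2@[3:3]
[4] read 'a'  n8⇒n7 ·f
[5] read 'b'  n7⇒n8  ** P2@[5:5]
[6] read 'b'  n8⇒n9  ** P1@[5:6],P2@[6:6]
[7] read 'c'  n9⇒n10  ** P3@[4:7],P5@[6:7]
[8] read 'b'  n10⇒n15 ·f  ** P2@[8:8],P6@[7:8]
[9] read 'c'  n15⇒n13 ·f  ** P5@[8:9]
[10] read 'b'  n13⇒n15 ·f  ** P2@[10:10],P6@[9:10]
[11] read 'c'  n15⇒n13 ·f  ** P5@[10:11]
[12] read 'b'  n13⇒n15 ·f  ** P2@[12:12],P6@[11:12]
[13] read 'b'  n15⇒n2 ·f  ** P1@[12:13],P2@[13:13]
[14] read 'c'  n2⇒n13 ·f  ** P5@[13:14]
[15] read 'c'  n13⇒n14 ·f
[16] read 'a'  n14⇒n7 ·f
[17] read 'b'  n7⇒n8  ** P2@[17:17]
[18] read 'c'  n8⇒n13 ·f  ** P5@[17:18]
[19] read 'b'  n13⇒n15 ·f  ** P2@[19:19],P6@[18:19]
[20] read 'b'  n15⇒n2 ·f  ** P1@[19:20],P2@[20:20]
[21] read 'a'  n2⇒n3
[22] read 'a'  n3⇒n4

Matches: [[0,2],[1,1],[1,2],[3,2],[5,2],[6,1],[6,2],[7,3],[7,5],[8,2],[8,6],[9,5],[10,2],[10,6],[11,5],[12,2],[12,6],[13,1],[13,2],[14,5],[17,2],[18,5],[19,2],[19,6],[20,1],[20,2]]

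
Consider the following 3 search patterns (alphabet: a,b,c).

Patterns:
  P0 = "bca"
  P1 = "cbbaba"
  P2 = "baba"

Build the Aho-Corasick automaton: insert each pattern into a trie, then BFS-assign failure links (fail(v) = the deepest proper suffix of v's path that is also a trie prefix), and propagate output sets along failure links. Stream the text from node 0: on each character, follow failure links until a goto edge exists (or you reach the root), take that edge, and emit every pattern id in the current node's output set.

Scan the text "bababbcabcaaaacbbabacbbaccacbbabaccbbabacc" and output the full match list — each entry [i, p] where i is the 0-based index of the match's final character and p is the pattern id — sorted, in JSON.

Build automaton:
Trie (insert patterns):
  0='ε' goto b→1 c→4
  1='b' goto a→10 c→2
  2='bc' goto a→3
  3='bca' goto ·  ←P0
  4='c' goto b→5
  5='cb' goto b→6
  6='cbb' goto a→7
  7='cbba' goto b→8
  8='cbbab' goto a→9
  9='cbbaba' goto ·  ←P1
  10='ba' goto b→11
  11='bab' goto a→12
  12='baba' goto ·  ←P2

Failure links (BFS by depth):
  n1('b'): parent n0 fail=0; on 'b' 0 → fail=0;  out ∅∪∅=∅
  n4('c'): parent n0 fail=0; on 'c' 0 → fail=0;  out ∅∪∅=∅
  n2('bc'): parent n1 fail=0; on 'c' 0 → fail=4;  out ∅∪∅=∅
  n5('cb'): parent n4 fail=0; on 'b' 0 → fail=1;  out ∅∪∅=∅
  n10('ba'): parent n1 fail=0; on 'a' 0 → fail=0;  out ∅∪∅=∅
  n3('bca'): parent n2 fail=4; on 'a' 4→0 → fail=0;  out {0}∪∅={0}
  n6('cbb'): parent n5 fail=1; on 'b' 1→0 → fail=1;  out ∅∪∅=∅
  n11('bab'): parent n10 fail=0; on 'b' 0 → fail=1;  out ∅∪∅=∅
  n7('cbba'): parent n6 fail=1; on 'a' 1 → fail=10;  out ∅∪∅=∅
  n12('baba'): parent n11 fail=1; on 'a' 1 → fail=10;  out {2}∪∅={2}
  n8('cbbab'): parent n7 fail=10; on 'b' 10 → fail=11;  out ∅∪∅=∅
  n9('cbbaba'): parent n8 fail=11; on 'a' 11 → fail=12;  out {1}∪{2}={1,2}

Scan:
pos 0 'b': at 1
pos 1 'a': at 10
pos 2 'b': at 11
pos 3 'a': at 12  ** P2@[0:3]
pos 4 'b': at 11 (via fail)
pos 5 'b': at 1 (via fail)
pos 6 'c': at 2
pos 7 'a': at 3  ** P0@[5:7]
pos 8 'b': at 1 (via fail)
pos 9 'c': at 2
pos 10 'a': at 3  ** P0@[8:10]
pos 11 'a': at 0 (via fail)
pos 12 'a': at 0
pos 13 'a': at 0
pos 14 'c': at 4
pos 15 'b': at 5
pos 16 'b': at 6
pos 17 'a': at 7
pos 18 'b': at 8
pos 19 'a': at 9  ** P1@[14:19],P2@[16:19]
pos 20 'c': at 4 (via fail)
pos 21 'b': at 5
pos 22 'b': at 6
pos 23 'a': at 7
pos 24 'c': at 4 (via fail)
pos 25 'c': at 4 (via fail)
pos 26 'a': at 0 (via fail)
pos 27 'c': at 4
pos 28 'b': at 5
pos 29 'b': at 6
pos 30 'a': at 7
pos 31 'b': at 8
pos 32 'a': at 9  ** P1@[27:32],P2@[29:32]
pos 33 'c': at 4 (via fail)
pos 34 'c': at 4 (via fail)
pos 35 'b': at 5
pos 36 'b': at 6
pos 37 'a': at 7
pos 38 'b': at 8
pos 39 'a': at 9  ** P1@[34:39],P2@[36:39]
pos 40 'c': at 4 (via fail)
pos 41 'c': at 4 (via fail)

Matches: [[3,2],[7,0],[10,0],[19,1],[19,2],[32,1],[32,2],[39,1],[39,2]]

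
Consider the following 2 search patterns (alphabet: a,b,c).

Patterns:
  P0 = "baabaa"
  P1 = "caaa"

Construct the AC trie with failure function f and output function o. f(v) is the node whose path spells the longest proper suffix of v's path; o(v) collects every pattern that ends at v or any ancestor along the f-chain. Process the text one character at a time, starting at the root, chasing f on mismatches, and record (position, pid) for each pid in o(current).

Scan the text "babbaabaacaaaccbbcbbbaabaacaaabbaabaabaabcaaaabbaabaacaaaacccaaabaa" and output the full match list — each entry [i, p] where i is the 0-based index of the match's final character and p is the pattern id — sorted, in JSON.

Build:
Trie (insert patterns):
  n0 'ε': b→1 c→7
  n1 'b': a→2
  n2 'ba': a→3
  n3 'baa': b→4
  n4 'baab': a→5
  n5 'baaba': a→6
  n6 'baabaa': ·  [P0 ends]
  n7 'c': a→8
  n8 'ca': a→9
  n9 'caa': a→10
  n10 'caaa': ·  [P1 ends]

BFS fail/out derivation:
  n1('b'): parent n0 fail=0; on 'b' 0 → fail=0;  out ∅∪∅=∅
  n7('c'): parent n0 fail=0; on 'c' 0 → fail=0;  out ∅∪∅=∅
  n2('ba'): parent n1 fail=0; on 'a' 0 → fail=0;  out ∅∪∅=∅
  n8('ca'): parent n7 fail=0; on 'a' 0 → fail=0;  out ∅∪∅=∅
  n3('baa'): parent n2 fail=0; on 'a' 0 → fail=0;  out ∅∪∅=∅
  n9('caa'): parent n8 fail=0; on 'a' 0 → fail=0;  out ∅∪∅=∅
  n4('baab'): parent n3 fail=0; on 'b' 0 → fail=1;  out ∅∪∅=∅
  n10('caaa'): parent n9 fail=0; on 'a' 0 → fail=0;  out {1}∪∅={1}
  n5('baaba'): parent n4 fail=1; on 'a' 1 → fail=2;  out ∅∪∅=∅
  n6('baabaa'): parent n5 fail=2; on 'a' 2 → fail=3;  out {0}∪∅={0}

Text stream:
pos 0 'b': at 1
pos 1 'a': at 2
pos 2 'b': at 1 (fail-walked)
pos 3 'b': at 1 (fail-walked)
pos 4 'a': at 2
pos 5 'a': at 3
pos 6 'b': at 4
pos 7 'a': at 5
pos 8 'a': at 6  emit P0@[3:8]
pos 9 'c': at 7 (fail-walked)
pos 10 'a': at 8
pos 11 'a': at 9
pos 12 'a': at 10  emit P1@[9:12]
pos 13 'c': at 7 (fail-walked)
pos 14 'c': at 7 (fail-walked)
pos 15 'b': at 1 (fail-walked)
pos 16 'b': at 1 (fail-walked)
pos 17 'c': at 7 (fail-walked)
pos 18 'b': at 1 (fail-walked)
pos 19 'b': at 1 (fail-walked)
pos 20 'b': at 1 (fail-walked)
pos 21 'a': at 2
pos 22 'a': at 3
pos 23 'b': at 4
pos 24 'a': at 5
pos 25 'a': at 6  emit P0@[20:25]
pos 26 'c': at 7 (fail-walked)
pos 27 'a': at 8
pos 28 'a': at 9
pos 29 'a': at 10  emit P1@[26:29]
pos 30 'b': at 1 (fail-walked)
pos 31 'b': at 1 (fail-walked)
pos 32 'a': at 2
pos 33 'a': at 3
pos 34 'b': at 4
pos 35 'a': at 5
pos 36 'a': at 6  emit P0@[31:36]
pos 37 'b': at 4 (fail-walked)
pos 38 'a': at 5
pos 39 'a': at 6  emit P0@[34:39]
pos 40 'b': at 4 (fail-walked)
pos 41 'c': at 7 (fail-walked)
pos 42 'a': at 8
pos 43 'a': at 9
pos 44 'a': at 10  emit P1@[41:44]
pos 45 'a': at 0 (fail-walked)
pos 46 'b': at 1
pos 47 'b': at 1 (fail-walked)
pos 48 'a': at 2
pos 49 'a': at 3
pos 50 'b': at 4
pos 51 'a': at 5
pos 52 'a': at 6  emit P0@[47:52]
pos 53 'c': at 7 (fail-walked)
pos 54 'a': at 8
pos 55 'a': at 9
pos 56 'a': at 10  emit P1@[53:56]
pos 57 'a': at 0 (fail-walked)
pos 58 'c': at 7
pos 59 'c': at 7 (fail-walked)
pos 60 'c': at 7 (fail-walked)
pos 61 'a': at 8
pos 62 'a': at 9
pos 63 'a': at 10  emit P1@[60:63]
pos 64 'b': at 1 (fail-walked)
pos 65 'a': at 2
pos 66 'a': at 3

All matches (sorted): [[8,0],[12,1],[25,0],[29,1],[36,0],[39,0],[44,1],[52,0],[56,1],[63,1]]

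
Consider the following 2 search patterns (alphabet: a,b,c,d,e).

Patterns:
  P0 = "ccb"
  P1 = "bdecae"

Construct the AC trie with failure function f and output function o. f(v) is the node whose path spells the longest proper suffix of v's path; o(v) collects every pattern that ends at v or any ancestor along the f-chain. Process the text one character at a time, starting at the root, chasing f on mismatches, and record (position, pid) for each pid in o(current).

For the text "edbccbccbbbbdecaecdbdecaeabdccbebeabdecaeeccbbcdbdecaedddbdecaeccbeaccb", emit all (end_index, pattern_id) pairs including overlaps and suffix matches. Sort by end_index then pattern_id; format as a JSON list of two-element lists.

Build automaton:
Trie nodes:
  0='ε' goto b→4 c→1
  1='c' goto c→2
  2='cc' goto b→3
  3='ccb' goto ·  [P0 ends]
  4='b' goto d→5
  5='bd' goto e→6
  6='bde' goto c→7
  7='bdec' goto a→8
  8='bdeca' goto e→9
  9='bdecae' goto ·  [P1 ends]

Failure links (BFS by depth):
  n1('c'): parent n0 fail=0; on 'c' 0 → fail=0;  out ∅∪∅=∅
  n4('b'): parent n0 fail=0; on 'b' 0 → fail=0;  out ∅∪∅=∅
  n2('cc'): parent n1 fail=0; on 'c' 0 → fail=1;  out ∅∪∅=∅
  n5('bd'): parent n4 fail=0; on 'd' 0 → fail=0;  out ∅∪∅=∅
  n3('ccb'): parent n2 fail=1; on 'b' 1→0 → fail=4;  out {0}∪∅={0}
  n6('bde'): parent n5 fail=0; on 'e' 0 → fail=0;  out ∅∪∅=∅
  n7('bdec'): parent n6 fail=0; on 'c' 0 → fail=1;  out ∅∪∅=∅
  n8('bdeca'): parent n7 fail=1; on 'a' 1→0 → fail=0;  out ∅∪∅=∅
  n9('bdecae'): parent n8 fail=0; on 'e' 0 → fail=0;  out {1}∪∅={1}

Scan:
i=0 'e': node 0→0
i=1 'd': node 0→0
i=2 'b': node 0→4
i=3 'c': node 4→1 (fail-walked)
i=4 'c': node 1→2
i=5 'b': node 2→3  emit P0@[3:5]
i=6 'c': node 3→1 (fail-walked)
i=7 'c': node 1→2
i=8 'b': node 2→3  emit P0@[6:8]
i=9 'b': node 3→4 (fail-walked)
i=10 'b': node 4→4 (fail-walked)
i=11 'b': node 4→4 (fail-walked)
i=12 'd': node 4→5
i=13 'e': node 5→6
i=14 'c': node 6→7
i=15 'a': node 7→8
i=16 'e': node 8→9  emit P1@[11:16]
i=17 'c': node 9→1 (fail-walked)
i=18 'd': node 1→0 (fail-walked)
i=19 'b': node 0→4
i=20 'd': node 4→5
i=21 'e': node 5→6
i=22 'c': node 6→7
i=23 'a': node 7→8
i=24 'e': node 8→9  emit P1@[19:24]
i=25 'a': node 9→0 (fail-walked)
i=26 'b': node 0→4
i=27 'd': node 4→5
i=28 'c': node 5→1 (fail-walked)
i=29 'c': node 1→2
i=30 'b': node 2→3  emit P0@[28:30]
i=31 'e': node 3→0 (fail-walked)
i=32 'b': node 0→4
i=33 'e': node 4→0 (fail-walked)
i=34 'a': node 0→0
i=35 'b': node 0→4
i=36 'd': node 4→5
i=37 'e': node 5→6
i=38 'c': node 6→7
i=39 'a': node 7→8
i=40 'e': node 8→9  emit P1@[35:40]
i=41 'e': node 9→0 (fail-walked)
i=42 'c': node 0→1
i=43 'c': node 1→2
i=44 'b': node 2→3  emit P0@[42:44]
i=45 'b': node 3→4 (fail-walked)
i=46 'c': node 4→1 (fail-walked)
i=47 'd': node 1→0 (fail-walked)
i=48 'b': node 0→4
i=49 'd': node 4→5
i=50 'e': node 5→6
i=51 'c': node 6→7
i=52 'a': node 7→8
i=53 'e': node 8→9  emit P1@[48:53]
i=54 'd': node 9→0 (fail-walked)
i=55 'd': node 0→0
i=56 'd': node 0→0
i=57 'b': node 0→4
i=58 'd': node 4→5
i=59 'e': node 5→6
i=60 'c': node 6→7
i=61 'a': node 7→8
i=62 'e': node 8→9  emit P1@[57:62]
i=63 'c': node 9→1 (fail-walked)
i=64 'c': node 1→2
i=65 'b': node 2→3  emit P0@[63:65]
i=66 'e': node 3→0 (fail-walked)
i=67 'a': node 0→0
i=68 'c': node 0→1
i=69 'c': node 1→2
i=70 'b': node 2→3  emit P0@[68:70]

Result: [[5,0],[8,0],[16,1],[24,1],[30,0],[40,1],[44,0],[53,1],[62,1],[65,0],[70,0]]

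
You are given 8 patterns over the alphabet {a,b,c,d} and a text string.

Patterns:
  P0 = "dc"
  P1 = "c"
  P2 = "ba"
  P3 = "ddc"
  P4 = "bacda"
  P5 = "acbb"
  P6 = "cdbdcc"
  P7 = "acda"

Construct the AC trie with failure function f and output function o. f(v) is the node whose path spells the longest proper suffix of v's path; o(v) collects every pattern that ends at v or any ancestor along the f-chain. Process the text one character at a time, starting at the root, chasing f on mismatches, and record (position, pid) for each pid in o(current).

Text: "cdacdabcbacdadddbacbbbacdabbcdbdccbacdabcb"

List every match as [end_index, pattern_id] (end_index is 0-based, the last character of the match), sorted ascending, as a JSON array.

Build:
Trie (insert patterns):
  0='ε' goto a→11 b→4 c→3 d→1
  1='d' goto c→2 d→6
  2='dc' goto ·  [P0 ends]
  3='c' goto d→15  [P1 ends]
  4='b' goto a→5
  5='ba' goto c→8  [P2 ends]
  6='dd' goto c→7
  7='ddc' goto ·  [P3 ends]
  8='bac' goto d→9
  9='bacd' goto a→10
  10='bacda' goto ·  [P4 ends]
  11='a' goto c→12
  12='ac' goto b→13 d→20
  13='acb' goto b→14
  14='acbb' goto ·  [P5 ends]
  15='cd' goto b→16
  16='cdb' goto d→17
  17='cdbd' goto c→18
  18='cdbdc' goto c→19
  19='cdbdcc' goto ·  [P6 ends]
  20='acd' goto a→21
  21='acda' goto ·  [P7 ends]

Failure links (BFS by depth):
  fail(1) 'd': from fail(0)=0 chase 'd': 0 ⇒ 0;  out=∅∪out(0)=∅
  fail(3) 'c': from fail(0)=0 chase 'c': 0 ⇒ 0;  out={1}∪out(0)={1}
  fail(4) 'b': from fail(0)=0 chase 'b': 0 ⇒ 0;  out=∅∪out(0)=∅
  fail(11) 'a': from fail(0)=0 chase 'a': 0 ⇒ 0;  out=∅∪out(0)=∅
  fail(2) 'dc': from fail(1)=0 chase 'c': 0 ⇒ 3;  out={0}∪out(3)={0,1}
  fail(5) 'ba': from fail(4)=0 chase 'a': 0 ⇒ 11;  out={2}∪out(11)={2}
  fail(6) 'dd': from fail(1)=0 chase 'd': 0 ⇒ 1;  out=∅∪out(1)=∅
  fail(12) 'ac': from fail(11)=0 chase 'c': 0 ⇒ 3;  out=∅∪out(3)={1}
  fail(15) 'cd': from fail(3)=0 chase 'd': 0 ⇒ 1;  out=∅∪out(1)=∅
  fail(7) 'ddc': from fail(6)=1 chase 'c': 1 ⇒ 2;  out={3}∪out(2)={0,1,3}
  fail(8) 'bac': from fail(5)=11 chase 'c': 11 ⇒ 12;  out=∅∪out(12)={1}
  fail(13) 'acb': from fail(12)=3 chase 'b': 3→0 ⇒ 4;  out=∅∪out(4)=∅
  fail(16) 'cdb': from fail(15)=1 chase 'b': 1→0 ⇒ 4;  out=∅∪out(4)=∅
  fail(20) 'acd': from fail(12)=3 chase 'd': 3 ⇒ 15;  out=∅∪out(15)=∅
  fail(9) 'bacd': from fail(8)=12 chase 'd': 12 ⇒ 20;  out=∅∪out(20)=∅
  fail(14) 'acbb': from fail(13)=4 chase 'b': 4→0 ⇒ 4;  out={5}∪out(4)={5}
  fail(17) 'cdbd': from fail(16)=4 chase 'd': 4→0 ⇒ 1;  out=∅∪out(1)=∅
  fail(21) 'acda': from fail(20)=15 chase 'a': 15→1→0 ⇒ 11;  out={7}∪out(11)={7}
  fail(10) 'bacda': from fail(9)=20 chase 'a': 20 ⇒ 21;  out={4}∪out(21)={4,7}
  fail(18) 'cdbdc': from fail(17)=1 chase 'c': 1 ⇒ 2;  out=∅∪out(2)={0,1}
  fail(19) 'cdbdcc': from fail(18)=2 chase 'c': 2→3→0 ⇒ 3;  out={6}∪out(3)={1,6}

Run:
i=0 'c': node 0→3  ** P1@[0:0]
i=1 'd': node 3→15
i=2 'a': node 15→11 ·f
i=3 'c': node 11→12  ** P1@[3:3]
i=4 'd': node 12→20
i=5 'a': node 20→21  ** P7@[2:5]
i=6 'b': node 21→4 ·f
i=7 'c': node 4→3 ·f  ** P1@[7:7]
i=8 'b': node 3→4 ·f
i=9 'a': node 4→5  ** P2@[8:9]
i=10 'c': node 5→8  ** P1@[10:10]
i=11 'd': node 8→9
i=12 'a': node 9→10  ** P4@[8:12],P7@[9:12]
i=13 'd': node 10→1 ·f
i=14 'd': node 1→6
i=15 'd': node 6→6 ·f
i=16 'b': node 6→4 ·f
i=17 'a': node 4→5  ** P2@[16:17]
i=18 'c': node 5→8  ** P1@[18:18]
i=19 'b': node 8→13 ·f
i=20 'b': node 13→14  ** P5@[17:20]
i=21 'b': node 14→4 ·f
i=22 'a': node 4→5  ** P2@[21:22]
i=23 'c': node 5→8  ** P1@[23:23]
i=24 'd': node 8→9
i=25 'a': node 9→10  ** P4@[21:25],P7@[22:25]
i=26 'b': node 10→4 ·f
i=27 'b': node 4→4 ·f
i=28 'c': node 4→3 ·f  ** P1@[28:28]
i=29 'd': node 3→15
i=30 'b': node 15→16
i=31 'd': node 16→17
i=32 'c': node 17→18  ** P0@[31:32],P1@[32:32]
i=33 'c': node 18→19  ** P1@[33:33],P6@[28:33]
i=34 'b': node 19→4 ·f
i=35 'a': node 4→5  ** P2@[34:35]
i=36 'c': node 5→8  ** P1@[36:36]
i=37 'd': node 8→9
i=38 'a': node 9→10  ** P4@[34:38],P7@[35:38]
i=39 'b': node 10→4 ·f
i=40 'c': node 4→3 ·f  ** P1@[40:40]
i=41 'b': node 3→4 ·f

Matches: [[0,1],[3,1],[5,7],[7,1],[9,2],[10,1],[12,4],[12,7],[17,2],[18,1],[20,5],[22,2],[23,1],[25,4],[25,7],[28,1],[32,0],[32,1],[33,1],[33,6],[35,2],[36,1],[38,4],[38,7],[40,1]]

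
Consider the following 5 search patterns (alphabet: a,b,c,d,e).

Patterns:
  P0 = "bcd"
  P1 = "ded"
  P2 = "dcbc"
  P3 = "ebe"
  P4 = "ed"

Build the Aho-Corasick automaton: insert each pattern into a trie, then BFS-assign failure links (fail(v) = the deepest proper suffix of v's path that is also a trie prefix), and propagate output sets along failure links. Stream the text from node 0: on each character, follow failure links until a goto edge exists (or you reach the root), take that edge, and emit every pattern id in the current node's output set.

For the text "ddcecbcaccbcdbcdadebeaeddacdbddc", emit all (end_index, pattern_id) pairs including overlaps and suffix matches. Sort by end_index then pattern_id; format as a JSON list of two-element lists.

Build:
Trie nodes:
  n0 'ε': b→1 d→4 e→10
  n1 'b': c→2
  n2 'bc': d→3
  n3 'bcd': ·  [P0 ends]
  n4 'd': c→7 e→5
  n5 'de': d→6
  n6 'ded': ·  [P1 ends]
  n7 'dc': b→8
  n8 'dcb': c→9
  n9 'dcbc': ·  [P2 ends]
  n10 'e': b→11 d→13
  n11 'eb': e→12
  n12 'ebe': ·  [P3 ends]
  n13 'ed': ·  [P4 ends]

BFS fail/out derivation:
  fail(1) 'b': from fail(0)=0 chase 'b': 0 ⇒ 0;  out=∅∪out(0)=∅
  fail(4) 'd': from fail(0)=0 chase 'd': 0 ⇒ 0;  out=∅∪out(0)=∅
  fail(10) 'e': from fail(0)=0 chase 'e': 0 ⇒ 0;  out=∅∪out(0)=∅
  fail(2) 'bc': from fail(1)=0 chase 'c': 0 ⇒ 0;  out=∅∪out(0)=∅
  fail(5) 'de': from fail(4)=0 chase 'e': 0 ⇒ 10;  out=∅∪out(10)=∅
  fail(7) 'dc': from fail(4)=0 chase 'c': 0 ⇒ 0;  out=∅∪out(0)=∅
  fail(11) 'eb': from fail(10)=0 chase 'b': 0 ⇒ 1;  out=∅∪out(1)=∅
  fail(13) 'ed': from fail(10)=0 chase 'd': 0 ⇒ 4;  out={4}∪out(4)={4}
  fail(3) 'bcd': from fail(2)=0 chase 'd': 0 ⇒ 4;  out={0}∪out(4)={0}
  fail(6) 'ded': from fail(5)=10 chase 'd': 10 ⇒ 13;  out={1}∪out(13)={1,4}
  fail(8) 'dcb': from fail(7)=0 chase 'b': 0 ⇒ 1;  out=∅∪out(1)=∅
  fail(12) 'ebe': from fail(11)=1 chase 'e': 1→0 ⇒ 10;  out={3}∪out(10)={3}
  fail(9) 'dcbc': from fail(8)=1 chase 'c': 1 ⇒ 2;  out={2}∪out(2)={2}

Run:
i=0 'd': node 0→4
i=1 'd': node 4→4 (via fail)
i=2 'c': node 4→7
i=3 'e': node 7→10 (via fail)
i=4 'c': node 10→0 (via fail)
i=5 'b': node 0→1
i=6 'c': node 1→2
i=7 'a': node 2→0 (via fail)
i=8 'c': node 0→0
i=9 'c': node 0→0
i=10 'b': node 0→1
i=11 'c': node 1→2
i=12 'd': node 2→3  emit P0@[10:12]
i=13 'b': node 3→1 (via fail)
i=14 'c': node 1→2
i=15 'd': node 2→3  emit P0@[13:15]
i=16 'a': node 3→0 (via fail)
i=17 'd': node 0→4
i=18 'e': node 4→5
i=19 'b': node 5→11 (via fail)
i=20 'e': node 11→12  emit P3@[18:20]
i=21 'a': node 12→0 (via fail)
i=22 'e': node 0→10
i=23 'd': node 10→13  emit P4@[22:23]
i=24 'd': node 13→4 (via fail)
i=25 'a': node 4→0 (via fail)
i=26 'c': node 0→0
i=27 'd': node 0→4
i=28 'b': node 4→1 (via fail)
i=29 'd': node 1→4 (via fail)
i=30 'd': node 4→4 (via fail)
i=31 'c': node 4→7

Matches: [[12,0],[15,0],[20,3],[23,4]]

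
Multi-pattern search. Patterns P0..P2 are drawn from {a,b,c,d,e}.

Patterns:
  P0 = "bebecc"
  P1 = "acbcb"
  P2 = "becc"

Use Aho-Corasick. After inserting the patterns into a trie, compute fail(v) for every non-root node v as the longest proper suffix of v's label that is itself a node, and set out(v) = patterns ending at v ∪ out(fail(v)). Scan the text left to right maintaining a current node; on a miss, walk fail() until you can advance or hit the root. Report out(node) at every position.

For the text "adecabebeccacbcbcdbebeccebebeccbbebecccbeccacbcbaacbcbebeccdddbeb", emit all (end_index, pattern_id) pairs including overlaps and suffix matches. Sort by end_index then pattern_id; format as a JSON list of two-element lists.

Build automaton:
Trie nodes:
  0='ε' goto a→7 b→1
  1='b' goto e→2
  2='be' goto b→3 c→12
  3='beb' goto e→4
  4='bebe' goto c→5
  5='bebec' goto c→6
  6='bebecc' goto ·  ←P0
  7='a' goto c→8
  8='ac' goto b→9
  9='acb' goto c→10
  10='acbc' goto b→11
  11='acbcb' goto ·  ←P1
  12='bec' goto c→13
  13='becc' goto ·  ←P2

Failure links (BFS by depth):
  n1('b'): parent n0 fail=0; on 'b' 0 → fail=0;  out ∅∪∅=∅
  n7('a'): parent n0 fail=0; on 'a' 0 → fail=0;  out ∅∪∅=∅
  n2('be'): parent n1 fail=0; on 'e' 0 → fail=0;  out ∅∪∅=∅
  n8('ac'): parent n7 fail=0; on 'c' 0 → fail=0;  out ∅∪∅=∅
  n3('beb'): parent n2 fail=0; on 'b' 0 → fail=1;  out ∅∪∅=∅
  n9('acb'): parent n8 fail=0; on 'b' 0 → fail=1;  out ∅∪∅=∅
  n12('bec'): parent n2 fail=0; on 'c' 0 → fail=0;  out ∅∪∅=∅
  n4('bebe'): parent n3 fail=1; on 'e' 1 → fail=2;  out ∅∪∅=∅
  n10('acbc'): parent n9 fail=1; on 'c' 1→0 → fail=0;  out ∅∪∅=∅
  n13('becc'): parent n12 fail=0; on 'c' 0 → fail=0;  out {2}∪∅={2}
  n5('bebec'): parent n4 fail=2; on 'c' 2 → fail=12;  out ∅∪∅=∅
  n11('acbcb'): parent n10 fail=0; on 'b' 0 → fail=1;  out {1}∪∅={1}
  n6('bebecc'): parent n5 fail=12; on 'c' 12 → fail=13;  out {0}∪{2}={0,2}

Run:
[0] read 'a'  n0⇒n7
[1] read 'd'  n7⇒n0 (fail-walked)
[2] read 'e'  n0⇒n0
[3] read 'c'  n0⇒n0
[4] read 'a'  n0⇒n7
[5] read 'b'  n7⇒n1 (fail-walked)
[6] read 'e'  n1⇒n2
[7] read 'b'  n2⇒n3
[8] read 'e'  n3⇒n4
[9] read 'c'  n4⇒n5
[10] read 'c'  n5⇒n6  emit P0@[5:10],P2@[7:10]
[11] read 'a'  n6⇒n7 (fail-walked)
[12] read 'c'  n7⇒n8
[13] read 'b'  n8⇒n9
[14] read 'c'  n9⇒n10
[15] read 'b'  n10⇒n11  emit P1@[11:15]
[16] read 'c'  n11⇒n0 (fail-walked)
[17] read 'd'  n0⇒n0
[18] read 'b'  n0⇒n1
[19] read 'e'  n1⇒n2
[20] read 'b'  n2⇒n3
[21] read 'e'  n3⇒n4
[22] read 'c'  n4⇒n5
[23] read 'c'  n5⇒n6  emit P0@[18:23],P2@[20:23]
[24] read 'e'  n6⇒n0 (fail-walked)
[25] read 'b'  n0⇒n1
[26] read 'e'  n1⇒n2
[27] read 'b'  n2⇒n3
[28] read 'e'  n3⇒n4
[29] read 'c'  n4⇒n5
[30] read 'c'  n5⇒n6  emit P0@[25:30],P2@[27:30]
[31] read 'b'  n6⇒n1 (fail-walked)
[32] read 'b'  n1⇒n1 (fail-walked)
[33] read 'e'  n1⇒n2
[34] read 'b'  n2⇒n3
[35] read 'e'  n3⇒n4
[36] read 'c'  n4⇒n5
[37] read 'c'  n5⇒n6  emit P0@[32:37],P2@[34:37]
[38] read 'c'  n6⇒n0 (fail-walked)
[39] read 'b'  n0⇒n1
[40] read 'e'  n1⇒n2
[41] read 'c'  n2⇒n12
[42] read 'c'  n12⇒n13  emit P2@[39:42]
[43] read 'a'  n13⇒n7 (fail-walked)
[44] read 'c'  n7⇒n8
[45] read 'b'  n8⇒n9
[46] read 'c'  n9⇒n10
[47] read 'b'  n10⇒n11  emit P1@[43:47]
[48] read 'a'  n11⇒n7 (fail-walked)
[49] read 'a'  n7⇒n7 (fail-walked)
[50] read 'c'  n7⇒n8
[51] read 'b'  n8⇒n9
[52] read 'c'  n9⇒n10
[53] read 'b'  n10⇒n11  emit P1@[49:53]
[54] read 'e'  n11⇒n2 (fail-walked)
[55] read 'b'  n2⇒n3
[56] read 'e'  n3⇒n4
[57] read 'c'  n4⇒n5
[58] read 'c'  n5⇒n6  emit P0@[53:58],P2@[55:58]
[59] read 'd'  n6⇒n0 (fail-walked)
[60] read 'd'  n0⇒n0
[61] read 'd'  n0⇒n0
[62] read 'b'  n0⇒n1
[63] read 'e'  n1⇒n2
[64] read 'b'  n2⇒n3

Matches: [[10,0],[10,2],[15,1],[23,0],[23,2],[30,0],[30,2],[37,0],[37,2],[42,2],[47,1],[53,1],[58,0],[58,2]]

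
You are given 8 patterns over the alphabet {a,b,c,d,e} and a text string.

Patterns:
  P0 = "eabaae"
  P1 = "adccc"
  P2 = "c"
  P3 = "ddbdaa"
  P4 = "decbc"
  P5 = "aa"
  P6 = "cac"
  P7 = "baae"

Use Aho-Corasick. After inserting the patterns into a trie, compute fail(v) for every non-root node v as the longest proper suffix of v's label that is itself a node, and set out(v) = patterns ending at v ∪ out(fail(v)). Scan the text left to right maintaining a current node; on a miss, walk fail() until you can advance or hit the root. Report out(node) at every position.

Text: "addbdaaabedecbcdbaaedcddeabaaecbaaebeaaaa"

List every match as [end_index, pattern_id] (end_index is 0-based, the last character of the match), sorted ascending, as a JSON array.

Construct AC machine:
Trie (insert patterns):
  n0 'ε': a→7 b→26 c→12 d→13 e→1
  n1 'e': a→2
  n2 'ea': b→3
  n3 'eab': a→4
  n4 'eaba': a→5
  n5 'eabaa': e→6
  n6 'eabaae': ·  [P0 ends]
  n7 'a': a→23 d→8
  n8 'ad': c→9
  n9 'adc': c→10
  n10 'adcc': c→11
  n11 'adccc': ·  [P1 ends]
  n12 'c': a→24  [P2 ends]
  n13 'd': d→14 e→19
  n14 'dd': b→15
  n15 'ddb': d→16
  n16 'ddbd': a→17
  n17 'ddbda': a→18
  n18 'ddbdaa': ·  [P3 ends]
  n19 'de': c→20
  n20 'dec': b→21
  n21 'decb': c→22
  n22 'decbc': ·  [P4 ends]
  n23 'aa': ·  [P5 ends]
  n24 'ca': c→25
  n25 'cac': ·  [P6 ends]
  n26 'b': a→27
  n27 'ba': a→28
  n28 'baa': e→29
  n29 'baae': ·  [P7 ends]

BFS fail/out derivation:
  n1('e'): parent n0 fail=0; on 'e' 0 → fail=0;  out ∅∪∅=∅
  n7('a'): parent n0 fail=0; on 'a' 0 → fail=0;  out ∅∪∅=∅
  n12('c'): parent n0 fail=0; on 'c' 0 → fail=0;  out {2}∪∅={2}
  n13('d'): parent n0 fail=0; on 'd' 0 → fail=0;  out ∅∪∅=∅
  n26('b'): parent n0 fail=0; on 'b' 0 → fail=0;  out ∅∪∅=∅
  n2('ea'): parent n1 fail=0; on 'a' 0 → fail=7;  out ∅∪∅=∅
  n8('ad'): parent n7 fail=0; on 'd' 0 → fail=13;  out ∅∪∅=∅
  n14('dd'): parent n13 fail=0; on 'd' 0 → fail=13;  out ∅∪∅=∅
  n19('de'): parent n13 fail=0; on 'e' 0 → fail=1;  out ∅∪∅=∅
  n23('aa'): parent n7 fail=0; on 'a' 0 → fail=7;  out {5}∪∅={5}
  n24('ca'): parent n12 fail=0; on 'a' 0 → fail=7;  out ∅∪∅=∅
  n27('ba'): parent n26 fail=0; on 'a' 0 → fail=7;  out ∅∪∅=∅
  n3('eab'): parent n2 fail=7; on 'b' 7→0 → fail=26;  out ∅∪∅=∅
  n9('adc'): parent n8 fail=13; on 'c' 13→0 → fail=12;  out ∅∪{2}={2}
  n15('ddb'): parent n14 fail=13; on 'b' 13→0 → fail=26;  out ∅∪∅=∅
  n20('dec'): parent n19 fail=1; on 'c' 1→0 → fail=12;  out ∅∪{2}={2}
  n25('cac'): parent n24 fail=7; on 'c' 7→0 → fail=12;  out {6}∪{2}={2,6}
  n28('baa'): parent n27 fail=7; on 'a' 7 → fail=23;  out ∅∪{5}={5}
  n4('eaba'): parent n3 fail=26; on 'a' 26 → fail=27;  out ∅∪∅=∅
  n10('adcc'): parent n9 fail=12; on 'c' 12→0 → fail=12;  out ∅∪{2}={2}
  n16('ddbd'): parent n15 fail=26; on 'd' 26→0 → fail=13;  out ∅∪∅=∅
  n21('decb'): parent n20 fail=12; on 'b' 12→0 → fail=26;  out ∅∪∅=∅
  n29('baae'): parent n28 fail=23; on 'e' 23→7→0 → fail=1;  out {7}∪∅={7}
  n5('eabaa'): parent n4 fail=27; on 'a' 27 → fail=28;  out ∅∪{5}={5}
  n11('adccc'): parent n10 fail=12; on 'c' 12→0 → fail=12;  out {1}∪{2}={1,2}
  n17('ddbda'): parent n16 fail=13; on 'a' 13→0 → fail=7;  out ∅∪∅=∅
  n22('decbc'): parent n21 fail=26; on 'c' 26→0 → fail=12;  out {4}∪{2}={2,4}
  n6('eabaae'): parent n5 fail=28; on 'e' 28 → fail=29;  out {0}∪{7}={0,7}
  n18('ddbdaa'): parent n17 fail=7; on 'a' 7 → fail=23;  out {3}∪{5}={3,5}

Scan:
[0] read 'a'  n0⇒n7
[1] read 'd'  n7⇒n8
[2] read 'd'  n8⇒n14 ·f
[3] read 'b'  n14⇒n15
[4] read 'd'  n15⇒n16
[5] read 'a'  n16⇒n17
[6] read 'a'  n17⇒n18  ** P3@[1:6],P5@[5:6]
[7] read 'a'  n18⇒n23 ·f  ** P5@[6:7]
[8] read 'b'  n23⇒n26 ·f
[9] read 'e'  n26⇒n1 ·f
[10] read 'd'  n1⇒n13 ·f
[11] read 'e'  n13⇒n19
[12] read 'c'  n19⇒n20  ** P2@[12:12]
[13] read 'b'  n20⇒n21
[14] read 'c'  n21⇒n22  ** P2@[14:14],P4@[10:14]
[15] read 'd'  n22⇒n13 ·f
[16] read 'b'  n13⇒n26 ·f
[17] read 'a'  n26⇒n27
[18] read 'a'  n27⇒n28  ** P5@[17:18]
[19] read 'e'  n28⇒n29  ** P7@[16:19]
[20] read 'd'  n29⇒n13 ·f
[21] read 'c'  n13⇒n12 ·f  ** P2@[21:21]
[22] read 'd'  n12⇒n13 ·f
[23] read 'd'  n13⇒n14
[24] read 'e'  n14⇒n19 ·f
[25] read 'a'  n19⇒n2 ·f
[26] read 'b'  n2⇒n3
[27] read 'a'  n3⇒n4
[28] read 'a'  n4⇒n5  ** P5@[27:28]
[29] read 'e'  n5⇒n6  ** P0@[24:29],P7@[26:29]
[30] read 'c'  n6⇒n12 ·f  ** P2@[30:30]
[31] read 'b'  n12⇒n26 ·f
[32] read 'a'  n26⇒n27
[33] read 'a'  n27⇒n28  ** P5@[32:33]
[34] read 'e'  n28⇒n29  ** P7@[31:34]
[35] read 'b'  n29⇒n26 ·f
[36] read 'e'  n26⇒n1 ·f
[37] read 'a'  n1⇒n2
[38] read 'a'  n2⇒n23 ·f  ** P5@[37:38]
[39] read 'a'  n23⇒n23 ·f  ** P5@[38:39]
[40] read 'a'  n23⇒n23 ·f  ** P5@[39:40]

All matches (sorted): [[6,3],[6,5],[7,5],[12,2],[14,2],[14,4],[18,5],[19,7],[21,2],[28,5],[29,0],[29,7],[30,2],[33,5],[34,7],[38,5],[39,5],[40,5]]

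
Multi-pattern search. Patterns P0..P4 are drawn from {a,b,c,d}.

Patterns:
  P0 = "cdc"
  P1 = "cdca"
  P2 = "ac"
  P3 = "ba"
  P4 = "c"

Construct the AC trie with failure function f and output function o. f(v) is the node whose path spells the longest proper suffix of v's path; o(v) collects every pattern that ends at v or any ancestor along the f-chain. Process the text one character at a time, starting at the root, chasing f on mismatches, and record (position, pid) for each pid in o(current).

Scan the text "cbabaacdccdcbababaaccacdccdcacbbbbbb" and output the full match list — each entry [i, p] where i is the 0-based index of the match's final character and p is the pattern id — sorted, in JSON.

Build:
Trie (insert patterns):
  0='ε' goto a→5 b→7 c→1
  1='c' goto d→2  [P4 ends]
  2='cd' goto c→3
  3='cdc' goto a→4  [P0 ends]
  4='cdca' goto ·  [P1 ends]
  5='a' goto c→6
  6='ac' goto ·  [P2 ends]
  7='b' goto a→8
  8='ba' goto ·  [P3 ends]

BFS fail/out derivation:
  n1('c'): parent n0 fail=0; on 'c' 0 → fail=0;  out {4}∪∅={4}
  n5('a'): parent n0 fail=0; on 'a' 0 → fail=0;  out ∅∪∅=∅
  n7('b'): parent n0 fail=0; on 'b' 0 → fail=0;  out ∅∪∅=∅
  n2('cd'): parent n1 fail=0; on 'd' 0 → fail=0;  out ∅∪∅=∅
  n6('ac'): parent n5 fail=0; on 'c' 0 → fail=1;  out {2}∪{4}={2,4}
  n8('ba'): parent n7 fail=0; on 'a' 0 → fail=5;  out {3}∪∅={3}
  n3('cdc'): parent n2 fail=0; on 'c' 0 → fail=1;  out {0}∪{4}={0,4}
  n4('cdca'): parent n3 fail=1; on 'a' 1→0 → fail=5;  out {1}∪∅={1}

Text stream:
[0] read 'c'  n0⇒n1  ** P4@[0:0]
[1] read 'b'  n1⇒n7 (fail-walked)
[2] read 'a'  n7⇒n8  ** P3@[1:2]
[3] read 'b'  n8⇒n7 (fail-walked)
[4] read 'a'  n7⇒n8  ** P3@[3:4]
[5] read 'a'  n8⇒n5 (fail-walked)
[6] read 'c'  n5⇒n6  ** P2@[5:6],P4@[6:6]
[7] read 'd'  n6⇒n2 (fail-walked)
[8] read 'c'  n2⇒n3  ** P0@[6:8],P4@[8:8]
[9] read 'c'  n3⇒n1 (fail-walked)  ** P4@[9:9]
[10] read 'd'  n1⇒n2
[11] read 'c'  n2⇒n3  ** P0@[9:11],P4@[11:11]
[12] read 'b'  n3⇒n7 (fail-walked)
[13] read 'a'  n7⇒n8  ** P3@[12:13]
[14] read 'b'  n8⇒n7 (fail-walked)
[15] read 'a'  n7⇒n8  ** P3@[14:15]
[16] read 'b'  n8⇒n7 (fail-walked)
[17] read 'a'  n7⇒n8  ** P3@[16:17]
[18] read 'a'  n8⇒n5 (fail-walked)
[19] read 'c'  n5⇒n6  ** P2@[18:19],P4@[19:19]
[20] read 'c'  n6⇒n1 (fail-walked)  ** P4@[20:20]
[21] read 'a'  n1⇒n5 (fail-walked)
[22] read 'c'  n5⇒n6  ** P2@[21:22],P4@[22:22]
[23] read 'd'  n6⇒n2 (fail-walked)
[24] read 'c'  n2⇒n3  ** P0@[22:24],P4@[24:24]
[25] read 'c'  n3⇒n1 (fail-walked)  ** P4@[25:25]
[26] read 'd'  n1⇒n2
[27] read 'c'  n2⇒n3  ** P0@[25:27],P4@[27:27]
[28] read 'a'  n3⇒n4  ** P1@[25:28]
[29] read 'c'  n4⇒n6 (fail-walked)  ** P2@[28:29],P4@[29:29]
[30] read 'b'  n6⇒n7 (fail-walked)
[31] read 'b'  n7⇒n7 (fail-walked)
[32] read 'b'  n7⇒n7 (fail-walked)
[33] read 'b'  n7⇒n7 (fail-walked)
[34] read 'b'  n7⇒n7 (fail-walked)
[35] read 'b'  n7⇒n7 (fail-walked)

All matches (sorted): [[0,4],[2,3],[4,3],[6,2],[6,4],[8,0],[8,4],[9,4],[11,0],[11,4],[13,3],[15,3],[17,3],[19,2],[19,4],[20,4],[22,2],[22,4],[24,0],[24,4],[25,4],[27,0],[27,4],[28,1],[29,2],[29,4]]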